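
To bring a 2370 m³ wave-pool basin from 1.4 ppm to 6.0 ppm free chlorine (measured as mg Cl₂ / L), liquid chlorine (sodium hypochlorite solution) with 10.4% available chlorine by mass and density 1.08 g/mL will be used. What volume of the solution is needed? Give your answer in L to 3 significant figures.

Volume: 2370 m³ = 2,370,000 L.
Chlorine deficit: 6.0 − 1.4 = 4.6 ppm = 4.6 mg/L as Cl₂.
Cl₂ equivalent needed: 4.6 mg/L × 2,370,000 L = 10,900,000 mg = 10,900 g.
Product at 10.4% available chlorine: 10,900 / 0.104 = 104,800 g.
Volume at density 1.08 g/mL: 104,800 g ÷ 1.08 g/mL = 97,060 mL.

97.1 L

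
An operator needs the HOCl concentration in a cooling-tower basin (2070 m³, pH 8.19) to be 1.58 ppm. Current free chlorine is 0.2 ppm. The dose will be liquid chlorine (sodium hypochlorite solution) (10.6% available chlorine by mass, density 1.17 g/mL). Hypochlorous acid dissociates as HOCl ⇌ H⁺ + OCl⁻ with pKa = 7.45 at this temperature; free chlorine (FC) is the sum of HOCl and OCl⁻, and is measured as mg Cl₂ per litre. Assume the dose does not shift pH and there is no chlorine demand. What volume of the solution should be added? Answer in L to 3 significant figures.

168 L

Volume: 2070 m³ = 2,070,000 L.
[OCl⁻]/[HOCl] = 10^(pH − pKa) = 10^(8.19 − 7.45) = 5.495; fraction as HOCl = 1/(1 + 5.495) = 0.154.
Free chlorine required for 1.58 ppm HOCl: 1.58 / 0.154 = 10.26 ppm.
FC to add: 10.26 − 0.2 = 10.06 mg/L as Cl₂.
Cl₂ equivalent: 10.06 mg/L × 2,070,000 L = 20,830 g.
Product at 10.6% available Cl: 20,830 / 0.106 = 196,500 g.
Volume: 196,500 g ÷ 1.17 g/mL = 168,000 mL.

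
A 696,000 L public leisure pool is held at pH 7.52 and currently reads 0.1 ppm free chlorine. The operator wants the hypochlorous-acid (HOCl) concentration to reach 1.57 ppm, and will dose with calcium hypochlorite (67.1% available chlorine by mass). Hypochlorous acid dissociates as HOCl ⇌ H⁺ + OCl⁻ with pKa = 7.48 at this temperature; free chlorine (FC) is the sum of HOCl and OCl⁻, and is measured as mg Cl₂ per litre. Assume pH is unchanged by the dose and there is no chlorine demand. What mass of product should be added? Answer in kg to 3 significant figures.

3.31 kg

[OCl⁻]/[HOCl] = 10^(pH − pKa) = 10^(7.52 − 7.48) = 1.096; fraction as HOCl = 1/(1 + 1.096) = 0.477.
Free chlorine required for 1.57 ppm HOCl: 1.57 / 0.477 = 3.291 ppm.
FC to add: 3.291 − 0.1 = 3.191 mg/L as Cl₂.
Cl₂ equivalent: 3.191 mg/L × 696,000 L = 2221 g.
Product at 67.1% available Cl: 2221 / 0.671 = 3310 g.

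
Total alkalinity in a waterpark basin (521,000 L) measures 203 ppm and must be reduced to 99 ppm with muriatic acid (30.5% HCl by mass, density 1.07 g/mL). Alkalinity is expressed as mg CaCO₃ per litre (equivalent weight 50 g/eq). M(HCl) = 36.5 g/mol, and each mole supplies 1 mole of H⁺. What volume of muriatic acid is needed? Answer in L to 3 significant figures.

Alkalinity to neutralize: (203 − 99) = 104 mg/L as CaCO₃ × 521,000 L = 54,180 g as CaCO₃.
Equivalents of H⁺ required: 54,180 ÷ 50 g/eq = 1084 eq = 1084 mol HCl.
Mass of HCl: 1084 × 36.5 = 39,550 g.
Mass of 30.5% solution: 39,550 / 0.305 = 129,700 g.
Volume: 129,700 g ÷ 1.07 g/mL = 121,200 mL.

121 L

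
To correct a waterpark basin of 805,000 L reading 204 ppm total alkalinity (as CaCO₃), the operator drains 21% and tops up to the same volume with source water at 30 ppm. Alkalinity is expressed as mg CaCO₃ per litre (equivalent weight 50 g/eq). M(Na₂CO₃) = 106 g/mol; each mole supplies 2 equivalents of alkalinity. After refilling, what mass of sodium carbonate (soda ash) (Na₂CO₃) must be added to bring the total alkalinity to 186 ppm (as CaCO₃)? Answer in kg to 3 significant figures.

15.8 kg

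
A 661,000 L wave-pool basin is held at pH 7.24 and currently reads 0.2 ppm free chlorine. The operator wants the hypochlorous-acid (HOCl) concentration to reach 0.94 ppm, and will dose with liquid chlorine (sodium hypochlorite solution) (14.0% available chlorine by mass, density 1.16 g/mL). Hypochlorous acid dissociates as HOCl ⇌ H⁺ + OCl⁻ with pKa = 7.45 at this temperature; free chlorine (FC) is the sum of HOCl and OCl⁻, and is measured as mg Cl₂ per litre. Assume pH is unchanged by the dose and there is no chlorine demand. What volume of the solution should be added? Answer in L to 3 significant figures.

[OCl⁻]/[HOCl] = 10^(pH − pKa) = 10^(7.24 − 7.45) = 0.6166; fraction as HOCl = 1/(1 + 0.6166) = 0.6186.
Free chlorine required for 0.94 ppm HOCl: 0.94 / 0.6186 = 1.52 ppm.
FC to add: 1.52 − 0.2 = 1.32 mg/L as Cl₂.
Cl₂ equivalent: 1.32 mg/L × 661,000 L = 872.3 g.
Product at 14.0% available Cl: 872.3 / 0.14 = 6230 g.
Volume: 6230 g ÷ 1.16 g/mL = 5371 mL.

5.37 L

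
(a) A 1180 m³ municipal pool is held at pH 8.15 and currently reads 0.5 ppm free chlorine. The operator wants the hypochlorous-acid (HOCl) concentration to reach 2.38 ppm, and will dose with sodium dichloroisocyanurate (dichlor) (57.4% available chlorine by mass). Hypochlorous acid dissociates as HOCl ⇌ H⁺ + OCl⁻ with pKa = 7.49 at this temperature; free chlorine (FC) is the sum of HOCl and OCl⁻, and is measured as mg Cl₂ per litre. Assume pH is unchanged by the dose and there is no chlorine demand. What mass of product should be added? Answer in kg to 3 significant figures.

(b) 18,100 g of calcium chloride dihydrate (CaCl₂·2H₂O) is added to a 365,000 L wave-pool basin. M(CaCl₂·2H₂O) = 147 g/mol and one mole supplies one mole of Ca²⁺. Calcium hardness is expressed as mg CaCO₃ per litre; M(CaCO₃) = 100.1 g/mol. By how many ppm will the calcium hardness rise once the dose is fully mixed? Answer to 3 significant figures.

(a) 26.2 kg; (b) 33.8 ppm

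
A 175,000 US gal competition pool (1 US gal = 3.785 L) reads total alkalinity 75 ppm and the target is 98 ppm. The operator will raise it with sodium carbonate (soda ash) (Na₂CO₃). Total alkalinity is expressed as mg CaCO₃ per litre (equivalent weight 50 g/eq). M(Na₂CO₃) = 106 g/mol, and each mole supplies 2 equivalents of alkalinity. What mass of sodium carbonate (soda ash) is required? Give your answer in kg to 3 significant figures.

16.1 kg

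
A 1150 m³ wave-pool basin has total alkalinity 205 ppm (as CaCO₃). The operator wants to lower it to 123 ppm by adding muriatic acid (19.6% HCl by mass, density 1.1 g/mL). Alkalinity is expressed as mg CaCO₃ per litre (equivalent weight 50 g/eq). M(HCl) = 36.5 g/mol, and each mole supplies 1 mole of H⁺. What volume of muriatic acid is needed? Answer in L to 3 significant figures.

319 L

Volume: 1150 m³ = 1,150,000 L.
Alkalinity to neutralize: (205 − 123) = 82 mg/L as CaCO₃ × 1,150,000 L = 94,300 g as CaCO₃.
Equivalents of H⁺ required: 94,300 ÷ 50 g/eq = 1886 eq = 1886 mol HCl.
Mass of HCl: 1886 × 36.5 = 68,840 g.
Mass of 19.6% solution: 68,840 / 0.196 = 351,200 g.
Volume: 351,200 g ÷ 1.1 g/mL = 319,300 mL.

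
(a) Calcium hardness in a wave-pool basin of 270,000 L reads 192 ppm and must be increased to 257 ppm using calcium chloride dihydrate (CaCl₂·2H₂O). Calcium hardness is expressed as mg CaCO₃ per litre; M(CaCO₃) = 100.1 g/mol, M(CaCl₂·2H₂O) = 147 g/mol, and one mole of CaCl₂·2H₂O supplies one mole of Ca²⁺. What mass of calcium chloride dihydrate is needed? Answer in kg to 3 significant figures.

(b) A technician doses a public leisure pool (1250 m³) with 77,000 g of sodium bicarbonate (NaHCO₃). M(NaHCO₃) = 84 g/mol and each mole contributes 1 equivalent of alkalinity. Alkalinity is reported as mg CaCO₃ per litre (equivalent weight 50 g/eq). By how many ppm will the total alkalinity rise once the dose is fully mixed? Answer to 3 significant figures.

(a) Hardness to add: (257 − 192) = 65 mg/L as CaCO₃ × 270,000 L = 17,550 g as CaCO₃.
(a) Moles of Ca²⁺ (1 mol Ca²⁺ ≡ 1 mol CaCO₃): 17,550 / 100.1 g/mol = 175.3 mol.
(a) Mass of CaCl₂·2H₂O: 175.3 × 147 = 25,770 g.

(b) Volume: 1250 m³ = 1,250,000 L.
(b) Moles of NaHCO₃: 77,000 g ÷ 84 g/mol = 916.7 mol → 916.7 eq of alkalinity.
(b) As CaCO₃: 916.7 eq × 50 g/eq = 45,830 g.
(b) Rise: 45,830 g / 1,250,000 L × 1000 = 36.67 mg/L.

(a) 25.8 kg; (b) 36.7 ppm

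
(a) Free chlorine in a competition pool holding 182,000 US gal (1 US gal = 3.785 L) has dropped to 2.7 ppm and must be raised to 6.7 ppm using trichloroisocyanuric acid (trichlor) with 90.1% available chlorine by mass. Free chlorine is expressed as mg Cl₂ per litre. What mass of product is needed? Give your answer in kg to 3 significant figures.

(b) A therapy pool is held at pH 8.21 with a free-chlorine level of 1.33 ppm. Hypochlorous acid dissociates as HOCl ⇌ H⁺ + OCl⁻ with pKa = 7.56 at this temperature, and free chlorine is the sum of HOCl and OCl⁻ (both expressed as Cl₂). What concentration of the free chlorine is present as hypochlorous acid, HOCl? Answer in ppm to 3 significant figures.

(a) 3.06 kg; (b) 0.243 ppm

(a) Volume: 182,000 US gal × 3.785 L/gal = 688,870 L.
(a) Chlorine deficit: 6.7 − 2.7 = 4 ppm = 4 mg/L as Cl₂.
(a) Cl₂ equivalent needed: 4 mg/L × 688,870 L = 2,755,000 mg = 2755 g.
(a) Product at 90.1% available chlorine: 2755 / 0.901 = 3058 g.

(b) [OCl⁻]/[HOCl] = 10^(pH − pKa) = 10^(8.21 − 7.56) = 10^0.65 = 4.467.
(b) Fraction as HOCl = 1 / (1 + 4.467) = 0.1829.
(b) HOCl = 0.1829 × 1.33 ppm = 0.2433 ppm.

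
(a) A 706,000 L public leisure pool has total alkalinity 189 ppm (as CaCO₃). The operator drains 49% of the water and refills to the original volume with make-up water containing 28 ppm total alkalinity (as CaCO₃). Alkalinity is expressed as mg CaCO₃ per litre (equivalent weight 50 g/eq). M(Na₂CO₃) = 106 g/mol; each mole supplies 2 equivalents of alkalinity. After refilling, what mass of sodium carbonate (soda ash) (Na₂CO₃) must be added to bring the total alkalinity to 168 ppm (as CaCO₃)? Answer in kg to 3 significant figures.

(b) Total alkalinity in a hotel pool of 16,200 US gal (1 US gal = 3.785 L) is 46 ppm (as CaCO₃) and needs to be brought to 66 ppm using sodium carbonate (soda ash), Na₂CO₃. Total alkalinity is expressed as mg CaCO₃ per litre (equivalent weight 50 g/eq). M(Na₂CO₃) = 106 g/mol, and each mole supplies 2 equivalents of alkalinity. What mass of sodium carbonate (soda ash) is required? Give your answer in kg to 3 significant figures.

(a) 43.3 kg; (b) 1.30 kg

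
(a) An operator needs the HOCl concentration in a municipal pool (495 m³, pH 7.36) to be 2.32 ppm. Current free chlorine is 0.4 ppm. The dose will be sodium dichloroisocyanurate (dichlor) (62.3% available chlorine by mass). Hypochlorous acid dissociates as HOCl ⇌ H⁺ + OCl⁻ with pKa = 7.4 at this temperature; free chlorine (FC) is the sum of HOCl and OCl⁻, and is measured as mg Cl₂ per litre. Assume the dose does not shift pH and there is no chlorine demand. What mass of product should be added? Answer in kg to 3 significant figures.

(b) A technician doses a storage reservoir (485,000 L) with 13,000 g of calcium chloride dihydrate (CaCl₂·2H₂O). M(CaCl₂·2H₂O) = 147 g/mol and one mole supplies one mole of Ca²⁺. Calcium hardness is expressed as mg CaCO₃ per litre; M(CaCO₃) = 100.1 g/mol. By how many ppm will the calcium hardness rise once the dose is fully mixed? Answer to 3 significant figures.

(a) 3.21 kg; (b) 18.3 ppm

(a) Volume: 495 m³ = 495,000 L.
(a) [OCl⁻]/[HOCl] = 10^(pH − pKa) = 10^(7.36 − 7.4) = 0.912; fraction as HOCl = 1/(1 + 0.912) = 0.523.
(a) Free chlorine required for 2.32 ppm HOCl: 2.32 / 0.523 = 4.436 ppm.
(a) FC to add: 4.436 − 0.4 = 4.036 mg/L as Cl₂.
(a) Cl₂ equivalent: 4.036 mg/L × 495,000 L = 1998 g.
(a) Product at 62.3% available Cl: 1998 / 0.623 = 3207 g.

(b) Moles of Ca²⁺: 13,000 g ÷ 147 g/mol = 88.44 mol.
(b) As CaCO₃: 88.44 mol × 100.1 g/mol = 8852 g.
(b) Rise: 8852 g / 485,000 L × 1000 = 18.25 mg/L.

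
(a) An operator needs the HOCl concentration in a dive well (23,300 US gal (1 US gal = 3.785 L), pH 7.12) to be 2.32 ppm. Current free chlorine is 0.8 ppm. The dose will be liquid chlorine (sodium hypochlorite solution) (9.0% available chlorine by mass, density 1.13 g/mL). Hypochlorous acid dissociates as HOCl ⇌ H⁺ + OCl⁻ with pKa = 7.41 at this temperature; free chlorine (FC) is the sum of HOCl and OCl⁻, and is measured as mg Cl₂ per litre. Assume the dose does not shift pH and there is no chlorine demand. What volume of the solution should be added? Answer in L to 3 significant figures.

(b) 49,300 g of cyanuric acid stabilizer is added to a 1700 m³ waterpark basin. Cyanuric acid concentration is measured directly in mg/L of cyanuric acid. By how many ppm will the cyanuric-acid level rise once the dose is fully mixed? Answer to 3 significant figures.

(a) Volume: 23,300 US gal × 3.785 L/gal = 88,190 L.
(a) [OCl⁻]/[HOCl] = 10^(pH − pKa) = 10^(7.12 − 7.41) = 0.5129; fraction as HOCl = 1/(1 + 0.5129) = 0.661.
(a) Free chlorine required for 2.32 ppm HOCl: 2.32 / 0.661 = 3.51 ppm.
(a) FC to add: 3.51 − 0.8 = 2.71 mg/L as Cl₂.
(a) Cl₂ equivalent: 2.71 mg/L × 88,190 L = 239 g.
(a) Product at 9.0% available Cl: 239 / 0.09 = 2655 g.
(a) Volume: 2655 g ÷ 1.13 g/mL = 2350 mL.

(b) Volume: 1700 m³ = 1,700,000 L.
(b) Rise: 49,300 g / 1,700,000 L × 1000 = 29 mg/L.

(a) 2.35 L; (b) 29.0 ppm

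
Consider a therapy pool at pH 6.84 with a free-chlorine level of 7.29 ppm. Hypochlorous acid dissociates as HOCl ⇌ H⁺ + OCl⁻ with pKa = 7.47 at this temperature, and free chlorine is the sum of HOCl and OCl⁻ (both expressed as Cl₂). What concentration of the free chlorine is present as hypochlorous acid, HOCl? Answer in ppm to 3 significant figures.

5.91 ppm

[OCl⁻]/[HOCl] = 10^(pH − pKa) = 10^(6.84 − 7.47) = 10^-0.63 = 0.2344.
Fraction as HOCl = 1 / (1 + 0.2344) = 0.8101.
HOCl = 0.8101 × 7.29 ppm = 5.906 ppm.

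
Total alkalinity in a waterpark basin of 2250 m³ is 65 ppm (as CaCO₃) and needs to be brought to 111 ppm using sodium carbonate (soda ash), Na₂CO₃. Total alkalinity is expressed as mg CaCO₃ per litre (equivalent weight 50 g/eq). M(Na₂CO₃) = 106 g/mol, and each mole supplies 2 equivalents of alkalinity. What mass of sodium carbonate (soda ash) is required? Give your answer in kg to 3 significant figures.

Volume: 2250 m³ = 2,250,000 L.
Alkalinity to add: (111 − 65) = 46 mg/L as CaCO₃ × 2,250,000 L = 103,500 g as CaCO₃.
Equivalents: 103,500 g ÷ 50 g/eq = 2070 eq.
Each mole of Na₂CO₃ supplies 2 eq, so 2070 / 2 = 1035 mol.
Mass: 1035 mol × 106 g/mol = 109,700 g.

110 kg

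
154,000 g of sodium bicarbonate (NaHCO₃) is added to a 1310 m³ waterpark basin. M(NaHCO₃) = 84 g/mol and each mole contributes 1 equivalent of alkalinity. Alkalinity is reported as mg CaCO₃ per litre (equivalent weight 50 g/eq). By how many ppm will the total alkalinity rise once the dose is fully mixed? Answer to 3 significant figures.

70.0 ppm

Volume: 1310 m³ = 1,310,000 L.
Moles of NaHCO₃: 154,000 g ÷ 84 g/mol = 1833 mol → 1833 eq of alkalinity.
As CaCO₃: 1833 eq × 50 g/eq = 91,670 g.
Rise: 91,670 g / 1,310,000 L × 1000 = 69.97 mg/L.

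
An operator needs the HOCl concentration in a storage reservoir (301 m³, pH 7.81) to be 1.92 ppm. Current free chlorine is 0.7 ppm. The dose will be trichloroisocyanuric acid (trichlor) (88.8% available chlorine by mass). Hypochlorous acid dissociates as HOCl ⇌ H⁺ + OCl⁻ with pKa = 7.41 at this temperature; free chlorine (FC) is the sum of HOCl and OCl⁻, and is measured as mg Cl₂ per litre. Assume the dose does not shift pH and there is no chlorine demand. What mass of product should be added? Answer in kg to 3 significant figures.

2.05 kg

Volume: 301 m³ = 301,000 L.
[OCl⁻]/[HOCl] = 10^(pH − pKa) = 10^(7.81 − 7.41) = 2.512; fraction as HOCl = 1/(1 + 2.512) = 0.2847.
Free chlorine required for 1.92 ppm HOCl: 1.92 / 0.2847 = 6.743 ppm.
FC to add: 6.743 − 0.7 = 6.043 mg/L as Cl₂.
Cl₂ equivalent: 6.043 mg/L × 301,000 L = 1819 g.
Product at 88.8% available Cl: 1819 / 0.888 = 2048 g.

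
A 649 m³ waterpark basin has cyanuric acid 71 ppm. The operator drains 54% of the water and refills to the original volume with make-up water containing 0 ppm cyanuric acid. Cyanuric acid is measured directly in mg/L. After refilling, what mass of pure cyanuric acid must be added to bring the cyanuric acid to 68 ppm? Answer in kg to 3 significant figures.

22.9 kg

Volume: 649 m³ = 649,000 L.
After draining 54% and refilling: 71 × 0.46 + 0 × 0.54 = 32.66 ppm.
Deficit to target: 68 − 32.66 = 35.34 mg/L.
Mass: 35.34 mg/L × 649,000 L = 22,940 g cyanuric acid.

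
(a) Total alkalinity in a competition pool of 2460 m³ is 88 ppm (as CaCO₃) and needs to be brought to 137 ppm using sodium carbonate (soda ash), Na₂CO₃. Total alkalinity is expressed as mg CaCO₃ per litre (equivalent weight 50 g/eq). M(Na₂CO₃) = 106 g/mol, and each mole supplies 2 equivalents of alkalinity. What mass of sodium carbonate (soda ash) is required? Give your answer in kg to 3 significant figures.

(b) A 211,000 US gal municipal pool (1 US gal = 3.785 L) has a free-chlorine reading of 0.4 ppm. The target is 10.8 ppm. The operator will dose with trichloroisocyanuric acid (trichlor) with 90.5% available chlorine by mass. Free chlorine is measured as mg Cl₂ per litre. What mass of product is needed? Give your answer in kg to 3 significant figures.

(a) 128 kg; (b) 9.18 kg

(a) Volume: 2460 m³ = 2,460,000 L.
(a) Alkalinity to add: (137 − 88) = 49 mg/L as CaCO₃ × 2,460,000 L = 120,500 g as CaCO₃.
(a) Equivalents: 120,500 g ÷ 50 g/eq = 2411 eq.
(a) Each mole of Na₂CO₃ supplies 2 eq, so 2411 / 2 = 1205 mol.
(a) Mass: 1205 mol × 106 g/mol = 127,800 g.

(b) Volume: 211,000 US gal × 3.785 L/gal = 798,635 L.
(b) Chlorine deficit: 10.8 − 0.4 = 10.4 ppm = 10.4 mg/L as Cl₂.
(b) Cl₂ equivalent needed: 10.4 mg/L × 798,635 L = 8,306,000 mg = 8306 g.
(b) Product at 90.5% available chlorine: 8306 / 0.905 = 9178 g.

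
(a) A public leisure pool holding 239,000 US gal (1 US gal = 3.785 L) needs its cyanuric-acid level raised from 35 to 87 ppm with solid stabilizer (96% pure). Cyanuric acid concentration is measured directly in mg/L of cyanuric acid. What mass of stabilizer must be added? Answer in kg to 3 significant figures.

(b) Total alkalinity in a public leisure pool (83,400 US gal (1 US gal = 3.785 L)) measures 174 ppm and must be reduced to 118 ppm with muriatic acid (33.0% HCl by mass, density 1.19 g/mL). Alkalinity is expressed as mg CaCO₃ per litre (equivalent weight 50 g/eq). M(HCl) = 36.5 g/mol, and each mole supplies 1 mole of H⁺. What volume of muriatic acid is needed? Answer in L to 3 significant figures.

(a) 49.0 kg; (b) 32.9 L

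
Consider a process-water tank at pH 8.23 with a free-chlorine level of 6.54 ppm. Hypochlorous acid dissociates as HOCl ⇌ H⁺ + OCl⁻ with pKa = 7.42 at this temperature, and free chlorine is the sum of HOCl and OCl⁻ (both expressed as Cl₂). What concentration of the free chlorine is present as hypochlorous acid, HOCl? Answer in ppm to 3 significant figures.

0.877 ppm

[OCl⁻]/[HOCl] = 10^(pH − pKa) = 10^(8.23 − 7.42) = 10^0.81 = 6.457.
Fraction as HOCl = 1 / (1 + 6.457) = 0.1341.
HOCl = 0.1341 × 6.54 ppm = 0.8771 ppm.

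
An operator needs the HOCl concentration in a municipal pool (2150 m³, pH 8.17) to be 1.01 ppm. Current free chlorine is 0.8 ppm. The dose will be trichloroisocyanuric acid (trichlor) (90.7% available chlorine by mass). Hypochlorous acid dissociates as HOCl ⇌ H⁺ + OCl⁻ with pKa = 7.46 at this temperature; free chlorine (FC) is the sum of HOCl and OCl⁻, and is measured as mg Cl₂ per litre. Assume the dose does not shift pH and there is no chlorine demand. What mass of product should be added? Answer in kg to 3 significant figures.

Volume: 2150 m³ = 2,150,000 L.
[OCl⁻]/[HOCl] = 10^(pH − pKa) = 10^(8.17 − 7.46) = 5.129; fraction as HOCl = 1/(1 + 5.129) = 0.1632.
Free chlorine required for 1.01 ppm HOCl: 1.01 / 0.1632 = 6.19 ppm.
FC to add: 6.19 − 0.8 = 5.39 mg/L as Cl₂.
Cl₂ equivalent: 5.39 mg/L × 2,150,000 L = 11,590 g.
Product at 90.7% available Cl: 11,590 / 0.907 = 12,780 g.

12.8 kg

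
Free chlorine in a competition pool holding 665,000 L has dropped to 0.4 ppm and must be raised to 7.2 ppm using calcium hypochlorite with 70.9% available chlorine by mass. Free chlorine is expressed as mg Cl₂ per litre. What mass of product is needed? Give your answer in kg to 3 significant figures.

6.38 kg

Chlorine deficit: 7.2 − 0.4 = 6.8 ppm = 6.8 mg/L as Cl₂.
Cl₂ equivalent needed: 6.8 mg/L × 665,000 L = 4,522,000 mg = 4522 g.
Product at 70.9% available chlorine: 4522 / 0.709 = 6378 g.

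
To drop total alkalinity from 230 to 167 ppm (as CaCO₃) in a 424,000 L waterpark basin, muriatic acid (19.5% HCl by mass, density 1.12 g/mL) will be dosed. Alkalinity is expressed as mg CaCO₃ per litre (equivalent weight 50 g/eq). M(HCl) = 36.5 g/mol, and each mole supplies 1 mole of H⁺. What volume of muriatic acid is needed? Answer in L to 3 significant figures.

89.3 L

Alkalinity to neutralize: (230 − 167) = 63 mg/L as CaCO₃ × 424,000 L = 26,710 g as CaCO₃.
Equivalents of H⁺ required: 26,710 ÷ 50 g/eq = 534.2 eq = 534.2 mol HCl.
Mass of HCl: 534.2 × 36.5 = 19,500 g.
Mass of 19.5% solution: 19,500 / 0.195 = 100,000 g.
Volume: 100,000 g ÷ 1.12 g/mL = 89,280 mL.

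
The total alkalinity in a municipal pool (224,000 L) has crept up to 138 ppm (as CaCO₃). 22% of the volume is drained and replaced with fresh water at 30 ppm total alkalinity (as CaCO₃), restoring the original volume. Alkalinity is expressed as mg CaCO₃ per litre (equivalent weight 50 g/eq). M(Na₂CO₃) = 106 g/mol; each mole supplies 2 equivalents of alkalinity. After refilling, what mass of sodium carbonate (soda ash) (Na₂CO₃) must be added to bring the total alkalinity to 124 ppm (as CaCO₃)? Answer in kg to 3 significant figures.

2.32 kg

After draining 22% and refilling: 138 × 0.78 + 30 × 0.22 = 114.24 ppm.
Deficit to target: 124 − 114.24 = 9.76 mg/L.
As CaCO₃: 9.76 mg/L × 224,000 L = 2186 g; ÷ 50 g/eq ÷ 2 = 21.86 mol Na₂CO₃.
Mass: 21.86 × 106 = 2317 g.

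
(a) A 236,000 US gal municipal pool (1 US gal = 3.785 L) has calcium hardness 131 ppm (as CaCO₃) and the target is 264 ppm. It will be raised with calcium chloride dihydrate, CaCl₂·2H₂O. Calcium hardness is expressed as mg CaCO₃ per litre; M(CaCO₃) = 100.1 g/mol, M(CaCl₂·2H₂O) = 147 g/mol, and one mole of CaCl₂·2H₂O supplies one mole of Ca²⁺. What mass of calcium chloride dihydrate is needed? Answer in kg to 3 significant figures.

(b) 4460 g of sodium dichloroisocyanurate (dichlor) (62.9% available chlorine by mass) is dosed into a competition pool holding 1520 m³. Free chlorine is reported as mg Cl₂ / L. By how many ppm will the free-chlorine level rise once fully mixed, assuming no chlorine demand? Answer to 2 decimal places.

(a) 174 kg; (b) 1.85 ppm

(a) Volume: 236,000 US gal × 3.785 L/gal = 893,260 L.
(a) Hardness to add: (264 − 131) = 133 mg/L as CaCO₃ × 893,260 L = 118,800 g as CaCO₃.
(a) Moles of Ca²⁺ (1 mol Ca²⁺ ≡ 1 mol CaCO₃): 118,800 / 100.1 g/mol = 1187 mol.
(a) Mass of CaCl₂·2H₂O: 1187 × 147 = 174,500 g.

(b) Volume: 1520 m³ = 1,520,000 L.
(b) Available chlorine delivered: 4460 g × 0.629 = 2805 g as Cl₂.
(b) Concentration rise: 2805 g / 1,520,000 L = 1.846 mg/L = 1.85 ppm.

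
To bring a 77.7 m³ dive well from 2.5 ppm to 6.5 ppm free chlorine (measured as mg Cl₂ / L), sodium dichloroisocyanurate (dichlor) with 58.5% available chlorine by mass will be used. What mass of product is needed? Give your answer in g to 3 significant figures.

531 g

Volume: 77.7 m³ = 77,700 L.
Chlorine deficit: 6.5 − 2.5 = 4 ppm = 4 mg/L as Cl₂.
Cl₂ equivalent needed: 4 mg/L × 77,700 L = 310,800 mg = 310.8 g.
Product at 58.5% available chlorine: 310.8 / 0.585 = 531.3 g.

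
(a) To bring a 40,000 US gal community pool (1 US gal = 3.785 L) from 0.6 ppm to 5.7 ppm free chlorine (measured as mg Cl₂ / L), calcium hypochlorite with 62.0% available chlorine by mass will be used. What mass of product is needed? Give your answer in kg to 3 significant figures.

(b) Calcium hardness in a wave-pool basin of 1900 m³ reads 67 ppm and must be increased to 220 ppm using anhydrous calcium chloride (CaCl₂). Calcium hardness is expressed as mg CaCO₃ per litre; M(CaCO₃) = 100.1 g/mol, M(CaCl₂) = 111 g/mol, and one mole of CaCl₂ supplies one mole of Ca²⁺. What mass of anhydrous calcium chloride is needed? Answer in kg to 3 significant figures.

(a) Volume: 40,000 US gal × 3.785 L/gal = 151,400 L.
(a) Chlorine deficit: 5.7 − 0.6 = 5.1 ppm = 5.1 mg/L as Cl₂.
(a) Cl₂ equivalent needed: 5.1 mg/L × 151,400 L = 772,100 mg = 772.1 g.
(a) Product at 62.0% available chlorine: 772.1 / 0.62 = 1245 g.

(b) Volume: 1900 m³ = 1,900,000 L.
(b) Hardness to add: (220 − 67) = 153 mg/L as CaCO₃ × 1,900,000 L = 290,700 g as CaCO₃.
(b) Moles of Ca²⁺ (1 mol Ca²⁺ ≡ 1 mol CaCO₃): 290,700 / 100.1 g/mol = 2904 mol.
(b) Mass of CaCl₂: 2904 × 111 = 322,400 g.

(a) 1.25 kg; (b) 322 kg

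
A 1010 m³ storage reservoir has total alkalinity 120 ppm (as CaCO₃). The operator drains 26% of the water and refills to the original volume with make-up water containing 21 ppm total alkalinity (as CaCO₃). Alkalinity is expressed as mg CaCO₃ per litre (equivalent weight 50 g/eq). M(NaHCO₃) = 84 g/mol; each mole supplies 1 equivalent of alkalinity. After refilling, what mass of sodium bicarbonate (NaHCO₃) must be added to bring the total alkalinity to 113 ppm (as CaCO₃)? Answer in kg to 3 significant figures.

Volume: 1010 m³ = 1,010,000 L.
After draining 26% and refilling: 120 × 0.74 + 21 × 0.26 = 94.26 ppm.
Deficit to target: 113 − 94.26 = 18.74 mg/L.
As CaCO₃: 18.74 mg/L × 1,010,000 L = 18,930 g; ÷ 50 g/eq ÷ 1 = 378.5 mol NaHCO₃.
Mass: 378.5 × 84 = 31,800 g.

31.8 kg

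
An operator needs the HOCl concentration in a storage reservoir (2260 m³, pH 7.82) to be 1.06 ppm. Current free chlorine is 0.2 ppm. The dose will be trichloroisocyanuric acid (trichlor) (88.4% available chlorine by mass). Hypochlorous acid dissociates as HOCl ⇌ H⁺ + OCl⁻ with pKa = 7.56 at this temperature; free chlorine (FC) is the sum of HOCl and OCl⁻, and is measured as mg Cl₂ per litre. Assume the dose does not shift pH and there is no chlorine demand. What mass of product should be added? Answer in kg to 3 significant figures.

7.13 kg

Volume: 2260 m³ = 2,260,000 L.
[OCl⁻]/[HOCl] = 10^(pH − pKa) = 10^(7.82 − 7.56) = 1.82; fraction as HOCl = 1/(1 + 1.82) = 0.3546.
Free chlorine required for 1.06 ppm HOCl: 1.06 / 0.3546 = 2.989 ppm.
FC to add: 2.989 − 0.2 = 2.789 mg/L as Cl₂.
Cl₂ equivalent: 2.789 mg/L × 2,260,000 L = 6303 g.
Product at 88.4% available Cl: 6303 / 0.884 = 7130 g.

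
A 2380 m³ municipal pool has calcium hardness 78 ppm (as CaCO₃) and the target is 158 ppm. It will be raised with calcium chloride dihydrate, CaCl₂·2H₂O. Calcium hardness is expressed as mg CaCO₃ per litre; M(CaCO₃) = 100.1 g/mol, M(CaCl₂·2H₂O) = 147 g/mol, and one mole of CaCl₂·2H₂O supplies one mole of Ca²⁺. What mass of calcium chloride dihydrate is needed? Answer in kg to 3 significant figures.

Volume: 2380 m³ = 2,380,000 L.
Hardness to add: (158 − 78) = 80 mg/L as CaCO₃ × 2,380,000 L = 190,400 g as CaCO₃.
Moles of Ca²⁺ (1 mol Ca²⁺ ≡ 1 mol CaCO₃): 190,400 / 100.1 g/mol = 1902 mol.
Mass of CaCl₂·2H₂O: 1902 × 147 = 279,600 g.

280 kg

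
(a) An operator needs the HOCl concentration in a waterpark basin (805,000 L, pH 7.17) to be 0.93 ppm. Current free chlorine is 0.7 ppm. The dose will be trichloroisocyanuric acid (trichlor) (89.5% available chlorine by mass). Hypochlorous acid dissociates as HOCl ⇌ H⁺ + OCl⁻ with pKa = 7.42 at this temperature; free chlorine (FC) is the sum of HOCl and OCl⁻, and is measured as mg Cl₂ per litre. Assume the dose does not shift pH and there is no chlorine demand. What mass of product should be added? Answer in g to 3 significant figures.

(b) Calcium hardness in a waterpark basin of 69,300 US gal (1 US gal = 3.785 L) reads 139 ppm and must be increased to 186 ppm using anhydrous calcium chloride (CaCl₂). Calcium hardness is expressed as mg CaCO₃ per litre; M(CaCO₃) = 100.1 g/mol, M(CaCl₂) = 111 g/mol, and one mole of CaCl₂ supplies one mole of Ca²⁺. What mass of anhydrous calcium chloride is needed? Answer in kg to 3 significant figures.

(a) [OCl⁻]/[HOCl] = 10^(pH − pKa) = 10^(7.17 − 7.42) = 0.5623; fraction as HOCl = 1/(1 + 0.5623) = 0.6401.
(a) Free chlorine required for 0.93 ppm HOCl: 0.93 / 0.6401 = 1.453 ppm.
(a) FC to add: 1.453 − 0.7 = 0.753 mg/L as Cl₂.
(a) Cl₂ equivalent: 0.753 mg/L × 805,000 L = 606.1 g.
(a) Product at 89.5% available Cl: 606.1 / 0.895 = 677.3 g.

(b) Volume: 69,300 US gal × 3.785 L/gal = 262,300 L.
(b) Hardness to add: (186 − 139) = 47 mg/L as CaCO₃ × 262,300 L = 12,330 g as CaCO₃.
(b) Moles of Ca²⁺ (1 mol Ca²⁺ ≡ 1 mol CaCO₃): 12,330 / 100.1 g/mol = 123.2 mol.
(b) Mass of CaCl₂: 123.2 × 111 = 13,670 g.

(a) 677 g; (b) 13.7 kg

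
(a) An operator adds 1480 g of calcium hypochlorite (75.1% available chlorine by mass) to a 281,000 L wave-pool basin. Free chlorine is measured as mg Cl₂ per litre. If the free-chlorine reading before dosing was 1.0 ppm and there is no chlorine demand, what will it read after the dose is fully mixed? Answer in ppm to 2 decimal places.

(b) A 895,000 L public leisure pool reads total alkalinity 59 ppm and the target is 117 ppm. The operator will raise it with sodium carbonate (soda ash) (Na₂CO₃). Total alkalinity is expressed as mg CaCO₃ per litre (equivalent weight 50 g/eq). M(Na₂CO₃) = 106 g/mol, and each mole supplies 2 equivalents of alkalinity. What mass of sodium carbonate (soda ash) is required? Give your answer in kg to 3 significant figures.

(a) 4.96 ppm; (b) 55.0 kg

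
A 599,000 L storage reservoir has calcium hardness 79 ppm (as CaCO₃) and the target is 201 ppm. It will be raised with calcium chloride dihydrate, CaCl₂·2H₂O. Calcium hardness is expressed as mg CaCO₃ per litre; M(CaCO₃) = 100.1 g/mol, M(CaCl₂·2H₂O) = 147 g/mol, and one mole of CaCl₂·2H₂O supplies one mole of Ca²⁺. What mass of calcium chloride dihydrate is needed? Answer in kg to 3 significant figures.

107 kg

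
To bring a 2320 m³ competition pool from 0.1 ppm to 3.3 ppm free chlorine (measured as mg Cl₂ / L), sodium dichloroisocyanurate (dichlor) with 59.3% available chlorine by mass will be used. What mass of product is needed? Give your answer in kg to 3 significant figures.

Volume: 2320 m³ = 2,320,000 L.
Chlorine deficit: 3.3 − 0.1 = 3.2 ppm = 3.2 mg/L as Cl₂.
Cl₂ equivalent needed: 3.2 mg/L × 2,320,000 L = 7,424,000 mg = 7424 g.
Product at 59.3% available chlorine: 7424 / 0.593 = 12,520 g.

12.5 kg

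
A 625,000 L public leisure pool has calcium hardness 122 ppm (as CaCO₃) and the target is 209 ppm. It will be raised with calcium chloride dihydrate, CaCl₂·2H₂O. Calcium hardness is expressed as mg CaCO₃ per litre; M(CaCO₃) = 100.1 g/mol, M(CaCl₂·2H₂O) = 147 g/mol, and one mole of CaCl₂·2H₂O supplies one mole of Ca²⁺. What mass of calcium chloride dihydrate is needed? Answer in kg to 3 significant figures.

79.9 kg

Hardness to add: (209 − 122) = 87 mg/L as CaCO₃ × 625,000 L = 54,380 g as CaCO₃.
Moles of Ca²⁺ (1 mol Ca²⁺ ≡ 1 mol CaCO₃): 54,380 / 100.1 g/mol = 543.2 mol.
Mass of CaCl₂·2H₂O: 543.2 × 147 = 79,850 g.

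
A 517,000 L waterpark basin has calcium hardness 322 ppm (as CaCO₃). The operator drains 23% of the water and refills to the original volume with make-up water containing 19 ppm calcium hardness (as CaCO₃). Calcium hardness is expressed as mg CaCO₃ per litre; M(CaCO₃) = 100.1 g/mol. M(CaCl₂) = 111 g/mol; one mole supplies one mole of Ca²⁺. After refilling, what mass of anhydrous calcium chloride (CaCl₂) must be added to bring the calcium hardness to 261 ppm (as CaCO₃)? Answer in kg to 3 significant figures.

After draining 23% and refilling: 322 × 0.77 + 19 × 0.23 = 252.31 ppm.
Deficit to target: 261 − 252.31 = 8.69 mg/L.
As CaCO₃: 8.69 mg/L × 517,000 L = 4493 g; ÷ 100.1 = 44.88 mol Ca²⁺.
Mass: 44.88 × 111 = 4982 g.

4.98 kg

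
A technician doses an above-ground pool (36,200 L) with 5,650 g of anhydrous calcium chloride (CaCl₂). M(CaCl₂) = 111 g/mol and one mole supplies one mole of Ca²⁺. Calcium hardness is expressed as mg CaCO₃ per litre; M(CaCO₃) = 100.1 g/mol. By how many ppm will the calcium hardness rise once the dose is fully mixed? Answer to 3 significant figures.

141 ppm

Moles of Ca²⁺: 5,650 g ÷ 111 g/mol = 50.9 mol.
As CaCO₃: 50.9 mol × 100.1 g/mol = 5095 g.
Rise: 5095 g / 36,200 L × 1000 = 140.8 mg/L.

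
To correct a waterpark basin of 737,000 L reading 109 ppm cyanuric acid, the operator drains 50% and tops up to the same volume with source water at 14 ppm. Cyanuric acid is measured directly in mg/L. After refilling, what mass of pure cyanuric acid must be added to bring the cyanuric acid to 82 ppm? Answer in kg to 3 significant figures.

15.1 kg

After draining 50% and refilling: 109 × 0.50 + 14 × 0.50 = 61.5 ppm.
Deficit to target: 82 − 61.5 = 20.5 mg/L.
Mass: 20.5 mg/L × 737,000 L = 15,110 g cyanuric acid.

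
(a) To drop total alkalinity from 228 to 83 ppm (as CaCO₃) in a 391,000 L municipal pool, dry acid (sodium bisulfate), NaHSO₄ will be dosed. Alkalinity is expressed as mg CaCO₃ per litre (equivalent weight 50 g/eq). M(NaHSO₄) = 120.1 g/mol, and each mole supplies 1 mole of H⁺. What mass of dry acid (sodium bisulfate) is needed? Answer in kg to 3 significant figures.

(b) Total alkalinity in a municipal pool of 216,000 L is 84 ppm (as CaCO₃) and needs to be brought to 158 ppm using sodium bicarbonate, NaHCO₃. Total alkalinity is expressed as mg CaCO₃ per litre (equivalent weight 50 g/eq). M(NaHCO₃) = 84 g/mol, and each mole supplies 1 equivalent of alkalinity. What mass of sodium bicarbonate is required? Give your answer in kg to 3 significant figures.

(a) 136 kg; (b) 26.9 kg

(a) Alkalinity to neutralize: (228 − 83) = 145 mg/L as CaCO₃ × 391,000 L = 56,700 g as CaCO₃.
(a) Equivalents of H⁺ required: 56,700 ÷ 50 g/eq = 1134 eq = 1134 mol NaHSO₄.
(a) Mass of NaHSO₄: 1134 × 120.1 = 136,200 g.

(b) Alkalinity to add: (158 − 84) = 74 mg/L as CaCO₃ × 216,000 L = 15,980 g as CaCO₃.
(b) Equivalents: 15,980 g ÷ 50 g/eq = 319.7 eq.
(b) NaHCO₃ supplies 1 eq per mole → 319.7 mol.
(b) Mass: 319.7 mol × 84 g/mol = 26,850 g.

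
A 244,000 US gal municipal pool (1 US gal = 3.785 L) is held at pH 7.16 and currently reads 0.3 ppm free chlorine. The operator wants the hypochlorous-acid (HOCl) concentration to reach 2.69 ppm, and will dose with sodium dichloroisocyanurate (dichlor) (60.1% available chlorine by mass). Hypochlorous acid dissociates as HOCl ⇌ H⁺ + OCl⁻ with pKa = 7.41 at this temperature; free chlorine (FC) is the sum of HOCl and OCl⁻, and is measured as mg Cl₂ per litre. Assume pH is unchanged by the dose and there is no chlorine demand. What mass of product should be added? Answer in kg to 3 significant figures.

6.00 kg

Volume: 244,000 US gal × 3.785 L/gal = 923,540 L.
[OCl⁻]/[HOCl] = 10^(pH − pKa) = 10^(7.16 − 7.41) = 0.5623; fraction as HOCl = 1/(1 + 0.5623) = 0.6401.
Free chlorine required for 2.69 ppm HOCl: 2.69 / 0.6401 = 4.203 ppm.
FC to add: 4.203 − 0.3 = 3.903 mg/L as Cl₂.
Cl₂ equivalent: 3.903 mg/L × 923,540 L = 3604 g.
Product at 60.1% available Cl: 3604 / 0.601 = 5997 g.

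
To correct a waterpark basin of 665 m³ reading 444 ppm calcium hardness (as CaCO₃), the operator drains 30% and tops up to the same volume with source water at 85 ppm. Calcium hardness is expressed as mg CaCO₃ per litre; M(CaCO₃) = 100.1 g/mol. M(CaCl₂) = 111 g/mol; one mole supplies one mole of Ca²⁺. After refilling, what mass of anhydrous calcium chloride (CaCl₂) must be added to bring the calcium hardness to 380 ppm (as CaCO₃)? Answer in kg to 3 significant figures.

32.2 kg

Volume: 665 m³ = 665,000 L.
After draining 30% and refilling: 444 × 0.70 + 85 × 0.30 = 336.3 ppm.
Deficit to target: 380 − 336.3 = 43.7 mg/L.
As CaCO₃: 43.7 mg/L × 665,000 L = 29,060 g; ÷ 100.1 = 290.3 mol Ca²⁺.
Mass: 290.3 × 111 = 32,220 g.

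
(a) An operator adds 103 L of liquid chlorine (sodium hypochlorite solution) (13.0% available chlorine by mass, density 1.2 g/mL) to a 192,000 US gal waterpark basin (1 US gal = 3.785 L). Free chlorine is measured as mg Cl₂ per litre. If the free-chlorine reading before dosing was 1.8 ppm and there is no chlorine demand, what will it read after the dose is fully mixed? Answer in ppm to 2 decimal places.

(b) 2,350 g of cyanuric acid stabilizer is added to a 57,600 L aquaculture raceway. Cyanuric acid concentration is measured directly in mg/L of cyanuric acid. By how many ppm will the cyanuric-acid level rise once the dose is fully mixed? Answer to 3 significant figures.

(a) Volume: 192,000 US gal × 3.785 L/gal = 726,720 L.
(a) Mass of solution: 103 L × 1000 mL/L × 1.2 g/mL = 123,600 g.
(a) Available chlorine delivered: 123,600 g × 0.13 = 16,070 g as Cl₂.
(a) Concentration rise: 16,070 g / 726,720 L = 22.11 mg/L = 22.11 ppm.
(a) Final FC: 1.8 + 22.11 = 23.91 ppm.

(b) Rise: 2,350 g / 57,600 L × 1000 = 40.8 mg/L.

(a) 23.91 ppm; (b) 40.8 ppm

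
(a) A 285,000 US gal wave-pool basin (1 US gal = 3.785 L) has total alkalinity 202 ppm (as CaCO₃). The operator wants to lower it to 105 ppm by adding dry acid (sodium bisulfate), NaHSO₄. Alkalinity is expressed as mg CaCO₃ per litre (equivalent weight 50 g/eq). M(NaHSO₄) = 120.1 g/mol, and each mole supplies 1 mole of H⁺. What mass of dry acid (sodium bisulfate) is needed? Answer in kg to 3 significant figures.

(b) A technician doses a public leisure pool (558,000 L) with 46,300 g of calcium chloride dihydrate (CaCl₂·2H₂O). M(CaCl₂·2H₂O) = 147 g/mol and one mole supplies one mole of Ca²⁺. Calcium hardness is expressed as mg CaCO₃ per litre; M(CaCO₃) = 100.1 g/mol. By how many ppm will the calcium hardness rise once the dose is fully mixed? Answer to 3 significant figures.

(a) 251 kg; (b) 56.5 ppm

(a) Volume: 285,000 US gal × 3.785 L/gal = 1,078,725 L.
(a) Alkalinity to neutralize: (202 − 105) = 97 mg/L as CaCO₃ × 1,078,725 L = 104,600 g as CaCO₃.
(a) Equivalents of H⁺ required: 104,600 ÷ 50 g/eq = 2093 eq = 2093 mol NaHSO₄.
(a) Mass of NaHSO₄: 2093 × 120.1 = 251,300 g.

(b) Moles of Ca²⁺: 46,300 g ÷ 147 g/mol = 315 mol.
(b) As CaCO₃: 315 mol × 100.1 g/mol = 31,530 g.
(b) Rise: 31,530 g / 558,000 L × 1000 = 56.5 mg/L.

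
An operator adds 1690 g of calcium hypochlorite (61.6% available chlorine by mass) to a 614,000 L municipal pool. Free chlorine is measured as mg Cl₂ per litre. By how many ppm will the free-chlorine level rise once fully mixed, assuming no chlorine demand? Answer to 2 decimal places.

Available chlorine delivered: 1690 g × 0.616 = 1041 g as Cl₂.
Concentration rise: 1041 g / 614,000 L = 1.696 mg/L = 1.70 ppm.

1.70 ppm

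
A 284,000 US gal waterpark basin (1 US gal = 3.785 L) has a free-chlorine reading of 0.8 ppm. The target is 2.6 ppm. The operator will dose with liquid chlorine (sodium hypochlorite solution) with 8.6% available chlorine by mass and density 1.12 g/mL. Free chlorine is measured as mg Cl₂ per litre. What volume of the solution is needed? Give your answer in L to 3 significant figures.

20.1 L

Volume: 284,000 US gal × 3.785 L/gal = 1,074,940 L.
Chlorine deficit: 2.6 − 0.8 = 1.8 ppm = 1.8 mg/L as Cl₂.
Cl₂ equivalent needed: 1.8 mg/L × 1,074,940 L = 1,935,000 mg = 1935 g.
Product at 8.6% available chlorine: 1935 / 0.086 = 22,500 g.
Volume at density 1.12 g/mL: 22,500 g ÷ 1.12 g/mL = 20,090 mL.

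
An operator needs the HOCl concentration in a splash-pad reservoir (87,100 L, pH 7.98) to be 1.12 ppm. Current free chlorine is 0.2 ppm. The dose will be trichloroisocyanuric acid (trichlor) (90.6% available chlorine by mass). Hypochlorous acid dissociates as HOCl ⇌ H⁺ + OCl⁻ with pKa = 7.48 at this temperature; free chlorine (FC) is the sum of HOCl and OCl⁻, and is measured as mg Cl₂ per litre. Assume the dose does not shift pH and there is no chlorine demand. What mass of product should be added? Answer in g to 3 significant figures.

[OCl⁻]/[HOCl] = 10^(pH − pKa) = 10^(7.98 − 7.48) = 3.162; fraction as HOCl = 1/(1 + 3.162) = 0.2403.
Free chlorine required for 1.12 ppm HOCl: 1.12 / 0.2403 = 4.662 ppm.
FC to add: 4.662 − 0.2 = 4.462 mg/L as Cl₂.
Cl₂ equivalent: 4.462 mg/L × 87,100 L = 388.6 g.
Product at 90.6% available Cl: 388.6 / 0.906 = 428.9 g.

429 g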